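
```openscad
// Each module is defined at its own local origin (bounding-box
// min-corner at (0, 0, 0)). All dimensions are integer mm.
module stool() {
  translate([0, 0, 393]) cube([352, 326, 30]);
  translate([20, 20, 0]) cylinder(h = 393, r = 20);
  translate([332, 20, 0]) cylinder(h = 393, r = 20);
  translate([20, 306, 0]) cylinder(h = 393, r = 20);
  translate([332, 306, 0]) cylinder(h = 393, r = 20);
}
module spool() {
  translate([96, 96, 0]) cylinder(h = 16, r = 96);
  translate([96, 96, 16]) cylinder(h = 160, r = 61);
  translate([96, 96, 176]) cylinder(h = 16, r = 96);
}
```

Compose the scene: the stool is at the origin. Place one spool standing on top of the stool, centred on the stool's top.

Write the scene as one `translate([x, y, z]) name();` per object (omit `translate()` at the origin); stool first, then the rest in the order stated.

stool();
translate([80, 67, 423]) spool();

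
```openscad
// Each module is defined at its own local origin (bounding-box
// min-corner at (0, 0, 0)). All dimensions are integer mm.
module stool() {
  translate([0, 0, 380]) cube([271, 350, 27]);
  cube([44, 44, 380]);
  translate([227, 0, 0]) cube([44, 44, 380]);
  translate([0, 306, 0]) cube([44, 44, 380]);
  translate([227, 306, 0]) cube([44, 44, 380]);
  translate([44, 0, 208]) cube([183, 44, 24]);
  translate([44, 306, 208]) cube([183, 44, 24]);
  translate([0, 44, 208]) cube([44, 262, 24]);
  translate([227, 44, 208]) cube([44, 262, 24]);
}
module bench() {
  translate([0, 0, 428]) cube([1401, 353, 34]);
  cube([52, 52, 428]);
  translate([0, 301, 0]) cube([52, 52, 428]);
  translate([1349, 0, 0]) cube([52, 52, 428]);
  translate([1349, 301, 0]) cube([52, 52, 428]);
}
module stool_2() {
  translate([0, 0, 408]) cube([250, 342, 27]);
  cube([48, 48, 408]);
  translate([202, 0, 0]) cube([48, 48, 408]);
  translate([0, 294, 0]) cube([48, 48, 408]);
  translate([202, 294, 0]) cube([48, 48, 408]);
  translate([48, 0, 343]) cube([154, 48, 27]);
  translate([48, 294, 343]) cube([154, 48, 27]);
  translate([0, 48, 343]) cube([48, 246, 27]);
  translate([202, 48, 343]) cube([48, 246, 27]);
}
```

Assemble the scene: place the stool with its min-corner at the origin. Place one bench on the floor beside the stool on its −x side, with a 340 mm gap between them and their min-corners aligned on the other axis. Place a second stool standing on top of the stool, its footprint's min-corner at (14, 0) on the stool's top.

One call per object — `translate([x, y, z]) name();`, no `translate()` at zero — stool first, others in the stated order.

stool();
translate([-1741, 0, 0]) bench();
translate([14, 0, 407]) stool_2();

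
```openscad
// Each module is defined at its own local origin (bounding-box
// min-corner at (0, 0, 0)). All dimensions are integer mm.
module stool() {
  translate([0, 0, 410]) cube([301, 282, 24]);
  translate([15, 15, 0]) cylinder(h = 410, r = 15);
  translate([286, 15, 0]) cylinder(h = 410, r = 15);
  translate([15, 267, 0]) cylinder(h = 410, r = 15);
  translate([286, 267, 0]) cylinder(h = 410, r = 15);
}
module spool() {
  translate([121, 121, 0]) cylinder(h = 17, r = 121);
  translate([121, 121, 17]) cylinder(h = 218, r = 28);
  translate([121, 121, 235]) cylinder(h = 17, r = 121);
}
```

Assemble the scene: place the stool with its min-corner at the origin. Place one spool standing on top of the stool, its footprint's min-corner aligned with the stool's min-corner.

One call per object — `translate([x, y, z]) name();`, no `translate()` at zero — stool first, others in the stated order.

stool();
translate([0, 0, 434]) spool();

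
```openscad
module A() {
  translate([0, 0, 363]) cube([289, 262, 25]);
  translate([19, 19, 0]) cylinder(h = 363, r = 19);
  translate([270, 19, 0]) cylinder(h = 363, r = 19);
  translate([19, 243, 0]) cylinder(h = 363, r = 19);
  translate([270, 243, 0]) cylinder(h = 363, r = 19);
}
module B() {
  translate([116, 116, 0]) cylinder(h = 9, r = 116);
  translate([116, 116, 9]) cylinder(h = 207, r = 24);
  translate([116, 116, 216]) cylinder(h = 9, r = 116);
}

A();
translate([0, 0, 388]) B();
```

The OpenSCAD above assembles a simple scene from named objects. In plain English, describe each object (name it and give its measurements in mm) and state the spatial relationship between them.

A is a four-legged stool. The seat is 289×262 mm, 25 mm thick, top at z = 388 mm. It stands on four round legs, each 38 mm in diameter, from z = 0 to the seat underside, each leg's axis is inset half a diameter from the nearest pair of seat edges (so the leg's bounding box is flush with the corner).

B is a spool: two coaxial disc flanges of radius 116 mm and thickness 9 mm, joined by a core cylinder of radius 24 mm and height 207 mm. The lower flange rests on z = 0 and the three cylinders share a vertical axis.

The spool is on top of the stool.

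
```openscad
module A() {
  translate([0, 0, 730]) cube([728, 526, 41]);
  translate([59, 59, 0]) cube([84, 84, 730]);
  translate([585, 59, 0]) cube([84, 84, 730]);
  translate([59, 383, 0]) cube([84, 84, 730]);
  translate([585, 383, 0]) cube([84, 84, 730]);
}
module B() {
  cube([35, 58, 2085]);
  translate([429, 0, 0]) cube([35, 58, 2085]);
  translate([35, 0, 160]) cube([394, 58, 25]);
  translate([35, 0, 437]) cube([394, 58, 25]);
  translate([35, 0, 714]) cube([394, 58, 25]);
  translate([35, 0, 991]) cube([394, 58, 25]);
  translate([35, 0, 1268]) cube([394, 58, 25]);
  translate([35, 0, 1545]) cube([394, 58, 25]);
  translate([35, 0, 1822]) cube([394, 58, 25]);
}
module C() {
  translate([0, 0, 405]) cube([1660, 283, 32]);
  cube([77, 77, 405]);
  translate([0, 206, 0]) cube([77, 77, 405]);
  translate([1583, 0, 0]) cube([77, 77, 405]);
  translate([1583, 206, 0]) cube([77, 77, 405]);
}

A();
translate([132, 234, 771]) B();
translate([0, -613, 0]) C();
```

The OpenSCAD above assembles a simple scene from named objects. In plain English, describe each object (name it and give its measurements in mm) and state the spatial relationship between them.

A is a table: top 728 mm (x) × 526 mm (y), 41 mm thick, upper face at z = 771 mm, on four 84×84 mm square legs, each inset 59 mm from the nearest pair of top edges, running from z = 0 to the bottom of the top.

B is a straight ladder. Two 35×58 mm vertical rails, 2085 mm tall, stand 464 mm apart (outside-to-outside) with their front faces coplanar on the −y side. 7 rungs, each 58 mm deep and 25 mm tall, span between the inner faces of the rails, front faces flush with the rails. The lowest rung's underside is at z = 160 mm and rungs are spaced 277 mm apart (underside to underside).

C is a long wooden bench with a 1660 mm (x) × 283 mm (y) seat, 32 mm thick, its top surface 437 mm above the floor. Four 77 mm square legs at the seat corners, flush with the edges, run from z = 0 to the seat underside.

The ladder is on top of the table, centred. The bench is on the floor beside the table on its −y side.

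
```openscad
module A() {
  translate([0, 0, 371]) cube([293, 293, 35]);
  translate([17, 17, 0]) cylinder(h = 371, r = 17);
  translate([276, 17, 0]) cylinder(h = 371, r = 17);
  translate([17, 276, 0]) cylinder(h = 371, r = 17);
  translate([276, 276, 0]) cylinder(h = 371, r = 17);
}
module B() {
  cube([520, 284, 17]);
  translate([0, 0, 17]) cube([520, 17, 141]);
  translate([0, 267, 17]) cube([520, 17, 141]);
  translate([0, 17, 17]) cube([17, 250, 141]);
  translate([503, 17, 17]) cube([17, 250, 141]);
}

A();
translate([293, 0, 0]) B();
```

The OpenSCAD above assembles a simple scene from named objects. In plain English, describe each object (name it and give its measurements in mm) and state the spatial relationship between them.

A is a simple wooden stool: a rectangular seat 293 mm (x) by 293 mm (y), 35 mm thick, top face at z = 406 mm, on four round legs, each 34 mm in diameter. The legs rest on z = 0, each leg's axis is inset half a diameter from the nearest pair of seat edges (so the leg's bounding box is flush with the corner).

B is an open storage box with external size 520×284×158 mm and wall thickness 17 mm (the base is also 17 mm thick). The base covers the whole footprint; the four walls stand on the base, with the y-facing walls full-width and the x-facing walls fitting between their inner faces.

The open box is against the stool's +x side, with their −y faces flush.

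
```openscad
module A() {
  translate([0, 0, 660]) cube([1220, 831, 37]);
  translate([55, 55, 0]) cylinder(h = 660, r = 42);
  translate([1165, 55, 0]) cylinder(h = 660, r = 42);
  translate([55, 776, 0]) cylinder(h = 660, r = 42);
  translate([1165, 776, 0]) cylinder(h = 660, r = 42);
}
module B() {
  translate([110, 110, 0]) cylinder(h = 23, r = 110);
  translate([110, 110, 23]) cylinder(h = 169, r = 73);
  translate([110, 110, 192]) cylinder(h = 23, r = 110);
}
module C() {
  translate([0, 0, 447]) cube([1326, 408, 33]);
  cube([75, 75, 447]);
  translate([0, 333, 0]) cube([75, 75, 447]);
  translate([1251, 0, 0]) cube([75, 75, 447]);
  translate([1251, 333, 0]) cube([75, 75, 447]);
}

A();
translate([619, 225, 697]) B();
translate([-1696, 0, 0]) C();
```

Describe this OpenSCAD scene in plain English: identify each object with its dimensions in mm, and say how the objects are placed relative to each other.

A is a table: top 1220 mm (x) × 831 mm (y), 37 mm thick, upper face at z = 697 mm, on four round legs of 84 mm diameter, each leg's bounding box inset 13 mm from the nearest pair of top edges, running from z = 0 to the bottom of the top.

B is a spool: two coaxial disc flanges of radius 110 mm and thickness 23 mm, joined by a core cylinder of radius 73 mm and height 169 mm. The lower flange rests on z = 0 and the three cylinders share a vertical axis.

C is a long wooden bench with a 1326 mm (x) × 408 mm (y) seat, 33 mm thick, its top surface 480 mm above the floor. Four 75 mm square legs at the seat corners, flush with the edges, run from z = 0 to the seat underside.

The spool is on top of the table. The bench is on the floor beside the table on its −x side.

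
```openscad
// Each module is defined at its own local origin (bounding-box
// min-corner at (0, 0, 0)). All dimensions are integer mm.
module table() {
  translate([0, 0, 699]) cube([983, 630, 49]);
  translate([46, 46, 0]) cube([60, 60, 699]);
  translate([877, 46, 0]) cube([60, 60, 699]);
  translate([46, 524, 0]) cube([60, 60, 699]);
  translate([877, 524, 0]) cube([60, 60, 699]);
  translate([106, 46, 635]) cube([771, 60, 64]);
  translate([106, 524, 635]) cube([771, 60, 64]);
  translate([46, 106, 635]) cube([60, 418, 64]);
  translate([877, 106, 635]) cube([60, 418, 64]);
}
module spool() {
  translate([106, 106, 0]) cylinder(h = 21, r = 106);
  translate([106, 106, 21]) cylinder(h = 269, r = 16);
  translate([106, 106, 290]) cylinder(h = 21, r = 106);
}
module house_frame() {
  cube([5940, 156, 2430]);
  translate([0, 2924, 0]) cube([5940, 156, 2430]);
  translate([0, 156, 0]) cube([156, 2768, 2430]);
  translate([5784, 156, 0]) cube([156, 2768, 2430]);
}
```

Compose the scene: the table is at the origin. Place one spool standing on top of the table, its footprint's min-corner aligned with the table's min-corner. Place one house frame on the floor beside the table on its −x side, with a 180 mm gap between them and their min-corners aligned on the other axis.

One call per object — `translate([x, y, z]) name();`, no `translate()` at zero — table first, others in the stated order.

table();
translate([0, 0, 748]) spool();
translate([-6120, 0, 0]) house_frame();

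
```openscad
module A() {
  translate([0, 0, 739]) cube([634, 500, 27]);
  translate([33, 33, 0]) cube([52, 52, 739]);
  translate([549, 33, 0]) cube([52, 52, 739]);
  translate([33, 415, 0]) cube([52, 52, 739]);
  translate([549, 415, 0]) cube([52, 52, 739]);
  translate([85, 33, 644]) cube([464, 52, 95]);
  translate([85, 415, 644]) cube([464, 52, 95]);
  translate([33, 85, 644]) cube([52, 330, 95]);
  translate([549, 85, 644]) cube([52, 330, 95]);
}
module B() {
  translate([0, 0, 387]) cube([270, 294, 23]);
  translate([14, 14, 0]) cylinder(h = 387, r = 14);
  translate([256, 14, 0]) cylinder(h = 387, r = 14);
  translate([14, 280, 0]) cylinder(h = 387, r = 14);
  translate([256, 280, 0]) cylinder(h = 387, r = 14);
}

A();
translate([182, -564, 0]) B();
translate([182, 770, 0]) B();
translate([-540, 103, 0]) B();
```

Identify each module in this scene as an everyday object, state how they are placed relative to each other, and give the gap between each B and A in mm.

Each stool's nearest face is 270 mm from the table's bounding box.

A is a table. B is a stool. Three stools sit around the table at the −y, +y, −x sides. The gap between each stool and the table is 270 mm.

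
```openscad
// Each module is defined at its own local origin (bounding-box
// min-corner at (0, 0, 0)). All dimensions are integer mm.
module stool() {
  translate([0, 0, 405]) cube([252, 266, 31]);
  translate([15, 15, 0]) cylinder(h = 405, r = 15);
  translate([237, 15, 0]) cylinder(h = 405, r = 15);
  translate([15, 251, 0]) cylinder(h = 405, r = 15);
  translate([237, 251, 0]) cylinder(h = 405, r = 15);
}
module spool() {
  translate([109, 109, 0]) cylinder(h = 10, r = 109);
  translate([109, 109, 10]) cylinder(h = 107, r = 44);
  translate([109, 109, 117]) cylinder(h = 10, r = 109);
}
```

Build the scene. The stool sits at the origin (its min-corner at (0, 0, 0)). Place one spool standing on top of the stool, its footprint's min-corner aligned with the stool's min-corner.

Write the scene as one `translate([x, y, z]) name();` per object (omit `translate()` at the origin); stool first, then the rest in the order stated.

stool();
translate([0, 0, 436]) spool();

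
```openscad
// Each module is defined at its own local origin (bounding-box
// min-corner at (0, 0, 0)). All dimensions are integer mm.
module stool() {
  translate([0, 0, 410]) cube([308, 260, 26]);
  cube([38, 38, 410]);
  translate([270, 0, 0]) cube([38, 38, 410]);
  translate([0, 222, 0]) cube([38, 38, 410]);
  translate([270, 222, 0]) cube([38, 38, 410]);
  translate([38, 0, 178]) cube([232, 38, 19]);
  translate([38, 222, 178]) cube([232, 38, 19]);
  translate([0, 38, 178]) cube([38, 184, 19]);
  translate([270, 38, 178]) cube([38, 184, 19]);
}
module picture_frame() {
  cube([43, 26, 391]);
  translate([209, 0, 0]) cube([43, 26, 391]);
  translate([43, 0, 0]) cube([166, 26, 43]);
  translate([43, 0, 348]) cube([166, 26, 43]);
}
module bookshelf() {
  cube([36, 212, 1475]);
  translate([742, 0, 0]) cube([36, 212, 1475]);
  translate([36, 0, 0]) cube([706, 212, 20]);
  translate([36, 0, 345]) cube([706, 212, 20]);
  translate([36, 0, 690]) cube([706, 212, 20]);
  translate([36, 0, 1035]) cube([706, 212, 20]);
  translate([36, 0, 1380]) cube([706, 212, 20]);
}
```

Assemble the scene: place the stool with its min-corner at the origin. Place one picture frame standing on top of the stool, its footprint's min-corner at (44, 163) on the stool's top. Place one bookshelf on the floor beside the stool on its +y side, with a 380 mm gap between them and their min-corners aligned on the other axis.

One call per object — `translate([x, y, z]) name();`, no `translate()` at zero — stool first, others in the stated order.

stool();
translate([44, 163, 436]) picture_frame();
translate([0, 640, 0]) bookshelf();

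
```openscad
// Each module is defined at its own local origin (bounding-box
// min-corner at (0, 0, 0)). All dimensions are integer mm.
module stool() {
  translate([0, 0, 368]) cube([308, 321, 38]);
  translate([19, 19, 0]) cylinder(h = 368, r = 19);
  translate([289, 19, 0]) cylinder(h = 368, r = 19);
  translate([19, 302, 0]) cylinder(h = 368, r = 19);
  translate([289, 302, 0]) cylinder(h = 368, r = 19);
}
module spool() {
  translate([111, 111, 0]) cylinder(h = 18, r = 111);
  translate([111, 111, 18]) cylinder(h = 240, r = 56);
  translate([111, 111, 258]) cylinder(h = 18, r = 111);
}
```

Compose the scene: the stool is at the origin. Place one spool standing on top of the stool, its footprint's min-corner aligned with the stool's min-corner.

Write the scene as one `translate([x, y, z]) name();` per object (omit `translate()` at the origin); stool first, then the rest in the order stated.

stool();
translate([0, 0, 406]) spool();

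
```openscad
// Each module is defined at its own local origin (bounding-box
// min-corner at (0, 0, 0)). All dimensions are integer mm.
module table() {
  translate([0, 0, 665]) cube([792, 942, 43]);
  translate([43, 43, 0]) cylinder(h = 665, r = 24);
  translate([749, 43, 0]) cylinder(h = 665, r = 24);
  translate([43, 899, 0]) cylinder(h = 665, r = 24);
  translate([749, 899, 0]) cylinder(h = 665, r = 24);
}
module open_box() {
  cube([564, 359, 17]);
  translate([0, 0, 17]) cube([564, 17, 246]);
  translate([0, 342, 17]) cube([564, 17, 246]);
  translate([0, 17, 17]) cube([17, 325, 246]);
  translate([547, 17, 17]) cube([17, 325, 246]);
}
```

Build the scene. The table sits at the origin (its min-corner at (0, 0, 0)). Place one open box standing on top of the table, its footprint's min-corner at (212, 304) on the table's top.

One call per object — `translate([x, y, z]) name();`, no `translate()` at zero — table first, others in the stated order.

table();
translate([212, 304, 708]) open_box();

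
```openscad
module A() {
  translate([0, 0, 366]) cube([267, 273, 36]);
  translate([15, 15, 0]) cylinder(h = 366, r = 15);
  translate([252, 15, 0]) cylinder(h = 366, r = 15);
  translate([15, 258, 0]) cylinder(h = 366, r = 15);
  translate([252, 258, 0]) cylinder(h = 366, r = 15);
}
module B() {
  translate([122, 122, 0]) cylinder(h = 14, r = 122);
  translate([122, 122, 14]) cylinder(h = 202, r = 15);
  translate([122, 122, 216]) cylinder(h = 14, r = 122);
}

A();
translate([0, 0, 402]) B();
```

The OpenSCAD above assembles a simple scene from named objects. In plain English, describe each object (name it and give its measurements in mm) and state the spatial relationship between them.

A is a simple wooden stool: a rectangular seat 267 mm (x) by 273 mm (y), 36 mm thick, top face at z = 402 mm, on four round legs, each 30 mm in diameter. The legs rest on z = 0, each leg's axis is inset half a diameter from the nearest pair of seat edges (so the leg's bounding box is flush with the corner).

B is a spool: two coaxial disc flanges of radius 122 mm and thickness 14 mm, joined by a core cylinder of radius 15 mm and height 202 mm. The lower flange rests on z = 0 and the three cylinders share a vertical axis.

The spool is on top of the stool.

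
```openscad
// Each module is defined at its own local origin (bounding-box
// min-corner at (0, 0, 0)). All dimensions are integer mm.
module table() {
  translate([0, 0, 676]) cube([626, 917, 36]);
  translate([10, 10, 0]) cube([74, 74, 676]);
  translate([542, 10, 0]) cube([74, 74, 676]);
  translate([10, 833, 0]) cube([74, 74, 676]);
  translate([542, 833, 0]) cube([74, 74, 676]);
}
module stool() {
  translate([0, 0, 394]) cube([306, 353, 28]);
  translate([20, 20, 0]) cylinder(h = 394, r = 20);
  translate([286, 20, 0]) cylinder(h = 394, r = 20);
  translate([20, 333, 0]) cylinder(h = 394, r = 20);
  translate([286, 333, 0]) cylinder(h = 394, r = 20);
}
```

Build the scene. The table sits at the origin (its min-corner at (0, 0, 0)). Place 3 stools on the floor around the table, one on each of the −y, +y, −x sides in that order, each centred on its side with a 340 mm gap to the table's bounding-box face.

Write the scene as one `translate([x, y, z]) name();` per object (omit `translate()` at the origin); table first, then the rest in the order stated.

table();
translate([160, -693, 0]) stool();
translate([160, 1257, 0]) stool();
translate([-646, 282, 0]) stool();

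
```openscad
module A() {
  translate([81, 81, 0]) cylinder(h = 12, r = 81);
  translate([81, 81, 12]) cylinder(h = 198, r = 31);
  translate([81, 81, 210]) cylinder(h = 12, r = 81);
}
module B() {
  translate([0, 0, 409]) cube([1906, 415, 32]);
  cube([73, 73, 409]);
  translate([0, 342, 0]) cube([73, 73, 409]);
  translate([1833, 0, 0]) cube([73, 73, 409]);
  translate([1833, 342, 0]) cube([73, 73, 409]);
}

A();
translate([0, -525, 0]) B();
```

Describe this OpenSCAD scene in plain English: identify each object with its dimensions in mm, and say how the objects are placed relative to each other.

A is a spool: two coaxial disc flanges of radius 81 mm and thickness 12 mm, joined by a core cylinder of radius 31 mm and height 198 mm. The lower flange rests on z = 0 and the three cylinders share a vertical axis.

B is a long wooden bench with a 1906 mm (x) × 415 mm (y) seat, 32 mm thick, its top surface 441 mm above the floor. Four 73 mm square legs at the seat corners, flush with the edges, run from z = 0 to the seat underside.

The bench is on the floor beside the spool on its −y side.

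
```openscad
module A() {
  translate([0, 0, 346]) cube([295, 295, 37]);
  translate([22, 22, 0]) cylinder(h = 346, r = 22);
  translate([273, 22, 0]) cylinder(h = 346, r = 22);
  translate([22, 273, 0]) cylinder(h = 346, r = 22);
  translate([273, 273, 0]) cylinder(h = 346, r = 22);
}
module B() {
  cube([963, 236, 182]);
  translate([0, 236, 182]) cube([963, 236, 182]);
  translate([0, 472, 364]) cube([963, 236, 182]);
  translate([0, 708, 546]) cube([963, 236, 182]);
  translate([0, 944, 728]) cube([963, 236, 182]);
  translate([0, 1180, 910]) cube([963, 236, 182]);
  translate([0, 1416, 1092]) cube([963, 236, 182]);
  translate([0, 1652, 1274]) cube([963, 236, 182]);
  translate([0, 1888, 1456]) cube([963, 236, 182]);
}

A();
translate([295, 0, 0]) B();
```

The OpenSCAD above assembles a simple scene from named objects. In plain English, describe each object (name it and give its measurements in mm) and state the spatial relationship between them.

A is a simple wooden stool: a rectangular seat 295 mm (x) by 295 mm (y), 37 mm thick, top face at z = 383 mm, on four round legs, each 44 mm in diameter. The legs rest on z = 0, each leg's axis is inset half a diameter from the nearest pair of seat edges (so the leg's bounding box is flush with the corner).

B is a straight staircase of 9 solid steps. Each step is 963 mm wide (x), 236 mm deep (y, the going) and 182 mm tall (the rise). The first step rests on the floor; each subsequent step sits one going further in +y and one rise higher in +z, directly behind and above the previous step with no overlap.

The staircase is against the stool's +x side, with their −y faces flush.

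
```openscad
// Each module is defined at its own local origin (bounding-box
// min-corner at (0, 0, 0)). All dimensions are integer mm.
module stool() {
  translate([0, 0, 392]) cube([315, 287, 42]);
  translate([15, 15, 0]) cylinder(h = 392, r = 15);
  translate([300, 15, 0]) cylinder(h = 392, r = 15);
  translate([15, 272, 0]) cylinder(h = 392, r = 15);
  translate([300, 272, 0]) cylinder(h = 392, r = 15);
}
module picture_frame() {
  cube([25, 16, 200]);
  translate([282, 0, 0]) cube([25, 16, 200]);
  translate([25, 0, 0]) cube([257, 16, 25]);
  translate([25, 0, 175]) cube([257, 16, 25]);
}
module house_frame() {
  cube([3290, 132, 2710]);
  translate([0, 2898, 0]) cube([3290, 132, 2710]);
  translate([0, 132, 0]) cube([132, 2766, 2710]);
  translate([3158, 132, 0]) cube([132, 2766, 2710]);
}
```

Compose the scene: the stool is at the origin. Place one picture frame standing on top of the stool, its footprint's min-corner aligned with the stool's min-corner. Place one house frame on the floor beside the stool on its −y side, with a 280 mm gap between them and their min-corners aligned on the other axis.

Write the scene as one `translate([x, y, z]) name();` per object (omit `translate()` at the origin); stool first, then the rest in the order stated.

stool();
translate([0, 0, 434]) picture_frame();
translate([0, -3310, 0]) house_frame();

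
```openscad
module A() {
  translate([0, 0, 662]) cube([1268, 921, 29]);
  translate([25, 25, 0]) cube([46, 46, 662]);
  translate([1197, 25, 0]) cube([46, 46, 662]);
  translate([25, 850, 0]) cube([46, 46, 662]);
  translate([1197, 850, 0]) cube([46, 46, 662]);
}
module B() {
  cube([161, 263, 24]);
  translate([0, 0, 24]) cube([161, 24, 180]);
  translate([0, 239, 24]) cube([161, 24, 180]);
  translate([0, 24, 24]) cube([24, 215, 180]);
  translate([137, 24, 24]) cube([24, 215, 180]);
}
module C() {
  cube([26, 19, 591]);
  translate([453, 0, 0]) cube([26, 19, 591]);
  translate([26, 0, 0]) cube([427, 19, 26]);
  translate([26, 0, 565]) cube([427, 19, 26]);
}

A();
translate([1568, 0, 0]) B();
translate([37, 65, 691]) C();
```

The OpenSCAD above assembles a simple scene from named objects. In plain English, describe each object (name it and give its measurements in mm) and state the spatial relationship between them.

A is a rectangular dining table. The top is 1268×921×29 mm with its upper surface at z = 691 mm. It stands on four 46×46 mm square legs, each inset 25 mm from the nearest pair of top edges, running from the floor to the underside of the top.

B is an open storage box with external size 161×263×204 mm and wall thickness 24 mm (the base is also 24 mm thick). The base covers the whole footprint; the four walls stand on the base, with the y-facing walls full-width and the x-facing walls fitting between their inner faces.

C is a picture frame with a 427×539 mm rectangular opening (x by z) and a uniform 26 mm border on every side. Frame depth is 19 mm along y. It is built from two vertical stiles running the full outside height and two horizontal rails spanning the gap between the stiles.

The open box is on the floor beside the table on its +x side. The picture frame is on top of the table.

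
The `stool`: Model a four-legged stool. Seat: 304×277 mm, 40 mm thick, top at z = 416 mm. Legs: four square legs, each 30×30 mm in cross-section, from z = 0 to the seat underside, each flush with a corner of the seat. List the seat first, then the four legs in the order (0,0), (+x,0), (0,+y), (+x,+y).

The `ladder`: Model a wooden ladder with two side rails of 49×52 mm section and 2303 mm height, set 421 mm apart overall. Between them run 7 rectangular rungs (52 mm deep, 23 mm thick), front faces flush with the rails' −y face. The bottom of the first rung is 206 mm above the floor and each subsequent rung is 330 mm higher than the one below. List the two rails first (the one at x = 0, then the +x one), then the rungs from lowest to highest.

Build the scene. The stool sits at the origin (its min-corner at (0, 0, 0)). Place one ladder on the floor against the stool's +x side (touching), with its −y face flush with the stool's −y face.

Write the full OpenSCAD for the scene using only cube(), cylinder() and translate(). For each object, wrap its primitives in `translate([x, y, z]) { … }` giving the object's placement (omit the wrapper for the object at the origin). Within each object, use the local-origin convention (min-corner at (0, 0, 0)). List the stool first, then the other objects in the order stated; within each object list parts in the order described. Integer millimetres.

translate([0, 0, 376]) cube([304, 277, 40]);
cube([30, 30, 376]);
translate([274, 0, 0]) cube([30, 30, 376]);
translate([0, 247, 0]) cube([30, 30, 376]);
translate([274, 247, 0]) cube([30, 30, 376]);
translate([304, 0, 0]) {
  cube([49, 52, 2303]);
  translate([372, 0, 0]) cube([49, 52, 2303]);
  translate([49, 0, 206]) cube([323, 52, 23]);
  translate([49, 0, 536]) cube([323, 52, 23]);
  translate([49, 0, 866]) cube([323, 52, 23]);
  translate([49, 0, 1196]) cube([323, 52, 23]);
  translate([49, 0, 1526]) cube([323, 52, 23]);
  translate([49, 0, 1856]) cube([323, 52, 23]);
  translate([49, 0, 2186]) cube([323, 52, 23]);
}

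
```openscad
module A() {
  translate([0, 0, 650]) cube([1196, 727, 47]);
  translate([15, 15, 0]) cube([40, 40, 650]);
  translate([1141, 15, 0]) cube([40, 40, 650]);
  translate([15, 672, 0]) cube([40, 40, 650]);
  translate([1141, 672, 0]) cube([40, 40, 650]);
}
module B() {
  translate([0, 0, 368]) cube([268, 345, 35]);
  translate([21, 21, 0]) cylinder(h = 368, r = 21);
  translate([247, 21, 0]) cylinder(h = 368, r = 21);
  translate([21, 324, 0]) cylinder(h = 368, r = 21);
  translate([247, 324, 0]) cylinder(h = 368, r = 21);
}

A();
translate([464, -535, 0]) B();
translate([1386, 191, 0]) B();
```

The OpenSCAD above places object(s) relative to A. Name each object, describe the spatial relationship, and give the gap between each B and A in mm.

Each stool's nearest face is 190 mm from the table's bounding box.

A is a table. B is a stool. Two stools sit around the table at the −y, +x sides. The gap between each stool and the table is 190 mm.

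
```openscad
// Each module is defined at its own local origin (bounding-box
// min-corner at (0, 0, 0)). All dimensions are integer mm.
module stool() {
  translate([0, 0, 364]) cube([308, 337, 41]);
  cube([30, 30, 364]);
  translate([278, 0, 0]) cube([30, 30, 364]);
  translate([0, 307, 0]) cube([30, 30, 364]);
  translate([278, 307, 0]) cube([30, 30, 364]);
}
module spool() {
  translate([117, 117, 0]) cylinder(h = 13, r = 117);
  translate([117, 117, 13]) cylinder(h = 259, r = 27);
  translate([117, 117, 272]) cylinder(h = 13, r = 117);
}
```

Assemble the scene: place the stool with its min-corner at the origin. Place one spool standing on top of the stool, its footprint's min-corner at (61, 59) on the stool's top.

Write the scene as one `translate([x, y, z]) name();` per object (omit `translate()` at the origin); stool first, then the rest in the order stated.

stool();
translate([61, 59, 405]) spool();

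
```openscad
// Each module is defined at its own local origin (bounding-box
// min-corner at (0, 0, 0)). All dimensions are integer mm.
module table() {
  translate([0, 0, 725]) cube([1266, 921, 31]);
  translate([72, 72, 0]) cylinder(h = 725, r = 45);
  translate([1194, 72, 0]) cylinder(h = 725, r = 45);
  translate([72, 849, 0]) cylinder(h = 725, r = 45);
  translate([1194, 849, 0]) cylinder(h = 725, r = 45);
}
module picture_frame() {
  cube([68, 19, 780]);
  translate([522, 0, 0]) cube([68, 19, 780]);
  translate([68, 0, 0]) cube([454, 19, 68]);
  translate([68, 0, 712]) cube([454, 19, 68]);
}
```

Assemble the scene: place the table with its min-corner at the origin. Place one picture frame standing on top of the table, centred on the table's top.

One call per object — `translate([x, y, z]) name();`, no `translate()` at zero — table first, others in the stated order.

table();
translate([338, 451, 756]) picture_frame();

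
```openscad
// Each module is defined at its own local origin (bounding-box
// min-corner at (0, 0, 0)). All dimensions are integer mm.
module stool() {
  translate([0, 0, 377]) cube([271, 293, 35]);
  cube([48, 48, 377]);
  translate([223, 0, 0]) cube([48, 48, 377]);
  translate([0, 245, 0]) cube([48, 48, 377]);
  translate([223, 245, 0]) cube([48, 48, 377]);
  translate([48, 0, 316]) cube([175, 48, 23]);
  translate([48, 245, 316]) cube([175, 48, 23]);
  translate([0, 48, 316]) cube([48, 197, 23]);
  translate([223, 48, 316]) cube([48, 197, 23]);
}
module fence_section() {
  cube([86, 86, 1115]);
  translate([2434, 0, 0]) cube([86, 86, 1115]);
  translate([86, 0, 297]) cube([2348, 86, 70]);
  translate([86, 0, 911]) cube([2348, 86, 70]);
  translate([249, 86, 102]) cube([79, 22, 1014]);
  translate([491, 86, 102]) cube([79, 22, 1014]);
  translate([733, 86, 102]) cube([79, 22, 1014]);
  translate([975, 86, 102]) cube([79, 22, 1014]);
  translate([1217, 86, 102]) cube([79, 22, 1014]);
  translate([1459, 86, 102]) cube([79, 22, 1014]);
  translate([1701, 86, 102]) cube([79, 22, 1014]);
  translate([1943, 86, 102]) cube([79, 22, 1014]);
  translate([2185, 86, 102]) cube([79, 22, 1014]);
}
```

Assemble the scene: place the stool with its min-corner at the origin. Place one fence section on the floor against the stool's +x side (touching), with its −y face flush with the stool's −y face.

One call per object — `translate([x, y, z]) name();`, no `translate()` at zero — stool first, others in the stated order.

stool();
translate([271, 0, 0]) fence_section();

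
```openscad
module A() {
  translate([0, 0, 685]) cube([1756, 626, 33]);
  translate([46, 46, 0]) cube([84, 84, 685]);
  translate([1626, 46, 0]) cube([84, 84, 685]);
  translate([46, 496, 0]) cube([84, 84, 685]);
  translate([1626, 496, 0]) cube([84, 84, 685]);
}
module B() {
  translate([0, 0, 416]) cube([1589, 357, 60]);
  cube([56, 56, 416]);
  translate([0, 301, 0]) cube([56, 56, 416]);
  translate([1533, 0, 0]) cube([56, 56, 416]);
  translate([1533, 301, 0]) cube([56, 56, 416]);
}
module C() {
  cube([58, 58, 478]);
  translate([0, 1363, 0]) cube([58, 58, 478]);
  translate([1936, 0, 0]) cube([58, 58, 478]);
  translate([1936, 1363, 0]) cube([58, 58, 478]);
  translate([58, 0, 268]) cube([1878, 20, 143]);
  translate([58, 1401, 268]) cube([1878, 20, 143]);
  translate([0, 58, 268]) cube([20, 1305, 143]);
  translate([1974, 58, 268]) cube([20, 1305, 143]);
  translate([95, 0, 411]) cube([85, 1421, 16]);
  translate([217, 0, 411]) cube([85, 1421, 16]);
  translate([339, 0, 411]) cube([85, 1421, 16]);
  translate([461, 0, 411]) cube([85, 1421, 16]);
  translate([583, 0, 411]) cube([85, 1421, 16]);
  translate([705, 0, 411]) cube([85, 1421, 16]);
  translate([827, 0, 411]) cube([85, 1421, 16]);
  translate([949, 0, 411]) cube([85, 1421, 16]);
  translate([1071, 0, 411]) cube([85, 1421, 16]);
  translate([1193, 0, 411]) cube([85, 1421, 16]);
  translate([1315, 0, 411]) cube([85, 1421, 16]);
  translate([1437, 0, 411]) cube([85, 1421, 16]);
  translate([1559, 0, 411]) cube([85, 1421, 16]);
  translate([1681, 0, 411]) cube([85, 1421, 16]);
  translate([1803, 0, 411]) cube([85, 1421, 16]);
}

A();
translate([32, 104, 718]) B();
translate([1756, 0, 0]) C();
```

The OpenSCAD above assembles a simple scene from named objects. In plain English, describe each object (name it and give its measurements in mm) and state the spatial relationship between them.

A is a table: top 1756 mm (x) × 626 mm (y), 33 mm thick, upper face at z = 718 mm, on four 84×84 mm square legs, each inset 46 mm from the nearest pair of top edges, running from z = 0 to the bottom of the top.

B is a bench: a 1589×357 mm seat slab, 60 mm thick, top at z = 476 mm, on four 56×56 mm square legs flush with the seat corners and standing on z = 0.

C is a bed frame 1994 mm long (x) by 1421 mm wide (y). Four 58×58 mm corner posts, 478 mm tall, at the corners of the footprint. Four rails of 20 mm thickness and 143 mm height run between adjacent posts with their undersides at z = 268 mm, their outer faces flush with the outside of the frame (the two x-running rails run between the posts' inner faces; the two y-running rails run between the posts' inner faces). 15 slats, each 85 mm wide (x) and 16 mm thick, lie across the top of the two x-running rails, running the full 1421 mm width of the frame in y; the slats are evenly spaced along x between the inner faces of the end posts with equal gaps (rounded down to the nearest mm) at the −x end and between each pair — any rounding remainder accumulates at the +x end.

The bench is on top of the table. The bed frame is against the table's +x side, with their −y faces flush.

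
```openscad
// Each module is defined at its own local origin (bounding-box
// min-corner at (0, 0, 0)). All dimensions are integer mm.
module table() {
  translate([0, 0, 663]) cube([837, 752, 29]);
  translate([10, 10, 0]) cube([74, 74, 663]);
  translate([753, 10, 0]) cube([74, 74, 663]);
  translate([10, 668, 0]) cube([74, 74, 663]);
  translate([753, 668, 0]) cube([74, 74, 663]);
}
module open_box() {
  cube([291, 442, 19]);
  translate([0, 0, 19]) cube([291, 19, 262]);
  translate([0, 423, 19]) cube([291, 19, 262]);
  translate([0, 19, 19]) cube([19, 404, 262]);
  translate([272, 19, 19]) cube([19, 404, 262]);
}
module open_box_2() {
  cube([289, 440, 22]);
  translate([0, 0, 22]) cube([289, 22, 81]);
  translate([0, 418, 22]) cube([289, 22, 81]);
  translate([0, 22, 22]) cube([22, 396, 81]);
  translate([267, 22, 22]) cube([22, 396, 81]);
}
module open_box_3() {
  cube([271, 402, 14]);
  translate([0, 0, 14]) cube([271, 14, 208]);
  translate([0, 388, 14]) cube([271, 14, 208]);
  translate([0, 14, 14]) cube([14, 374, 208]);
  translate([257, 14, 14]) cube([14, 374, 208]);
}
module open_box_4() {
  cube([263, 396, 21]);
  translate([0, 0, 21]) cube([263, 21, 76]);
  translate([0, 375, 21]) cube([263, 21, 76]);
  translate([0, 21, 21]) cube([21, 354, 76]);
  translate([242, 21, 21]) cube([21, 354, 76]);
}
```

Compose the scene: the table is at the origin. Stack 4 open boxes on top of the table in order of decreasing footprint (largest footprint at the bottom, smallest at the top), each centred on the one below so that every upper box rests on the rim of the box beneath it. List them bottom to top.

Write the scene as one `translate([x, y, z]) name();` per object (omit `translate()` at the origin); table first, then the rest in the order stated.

table();
translate([273, 155, 692]) open_box();
translate([274, 156, 973]) open_box_2();
translate([283, 175, 1076]) open_box_3();
translate([287, 178, 1298]) open_box_4();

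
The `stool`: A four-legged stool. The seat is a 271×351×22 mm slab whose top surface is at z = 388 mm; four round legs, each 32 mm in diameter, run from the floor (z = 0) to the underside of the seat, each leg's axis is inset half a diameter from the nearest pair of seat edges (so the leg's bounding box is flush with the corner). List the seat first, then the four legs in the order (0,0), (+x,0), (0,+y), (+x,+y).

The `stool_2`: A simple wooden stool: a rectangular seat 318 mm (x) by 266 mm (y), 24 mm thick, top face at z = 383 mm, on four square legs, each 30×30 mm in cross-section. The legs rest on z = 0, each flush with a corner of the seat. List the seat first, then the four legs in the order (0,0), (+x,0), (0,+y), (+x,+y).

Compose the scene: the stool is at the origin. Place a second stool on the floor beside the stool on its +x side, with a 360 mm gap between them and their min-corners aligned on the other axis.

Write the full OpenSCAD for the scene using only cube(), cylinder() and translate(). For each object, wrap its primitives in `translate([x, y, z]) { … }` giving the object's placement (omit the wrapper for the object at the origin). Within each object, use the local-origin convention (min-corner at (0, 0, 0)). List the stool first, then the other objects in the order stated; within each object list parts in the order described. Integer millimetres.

translate([0, 0, 366]) cube([271, 351, 22]);
translate([16, 16, 0]) cylinder(h = 366, r = 16);
translate([255, 16, 0]) cylinder(h = 366, r = 16);
translate([16, 335, 0]) cylinder(h = 366, r = 16);
translate([255, 335, 0]) cylinder(h = 366, r = 16);
translate([631, 0, 0]) {
  translate([0, 0, 359]) cube([318, 266, 24]);
  cube([30, 30, 359]);
  translate([288, 0, 0]) cube([30, 30, 359]);
  translate([0, 236, 0]) cube([30, 30, 359]);
  translate([288, 236, 0]) cube([30, 30, 359]);
}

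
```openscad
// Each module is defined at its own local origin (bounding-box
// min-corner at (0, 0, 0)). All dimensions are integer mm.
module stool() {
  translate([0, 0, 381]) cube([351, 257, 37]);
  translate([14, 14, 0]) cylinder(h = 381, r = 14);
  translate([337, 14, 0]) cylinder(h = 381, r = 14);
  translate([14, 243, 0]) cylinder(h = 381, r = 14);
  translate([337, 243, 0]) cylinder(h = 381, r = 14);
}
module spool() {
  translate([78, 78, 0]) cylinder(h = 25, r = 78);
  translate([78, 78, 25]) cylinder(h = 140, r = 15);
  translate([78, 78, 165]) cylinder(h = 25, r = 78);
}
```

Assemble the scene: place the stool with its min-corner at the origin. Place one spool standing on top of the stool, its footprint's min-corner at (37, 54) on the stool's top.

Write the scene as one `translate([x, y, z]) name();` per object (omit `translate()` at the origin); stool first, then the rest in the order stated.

stool();
translate([37, 54, 418]) spool();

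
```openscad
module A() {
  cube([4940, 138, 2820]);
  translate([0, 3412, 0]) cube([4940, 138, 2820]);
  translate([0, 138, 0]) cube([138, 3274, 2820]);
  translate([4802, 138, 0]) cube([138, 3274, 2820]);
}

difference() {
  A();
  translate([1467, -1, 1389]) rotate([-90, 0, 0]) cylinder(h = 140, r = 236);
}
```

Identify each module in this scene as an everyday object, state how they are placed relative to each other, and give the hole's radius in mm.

A is a house frame. The house frame has a circular hole through its front wall. The hole's radius is 236 mm.

The subtracted cylinder has r = 236 mm.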